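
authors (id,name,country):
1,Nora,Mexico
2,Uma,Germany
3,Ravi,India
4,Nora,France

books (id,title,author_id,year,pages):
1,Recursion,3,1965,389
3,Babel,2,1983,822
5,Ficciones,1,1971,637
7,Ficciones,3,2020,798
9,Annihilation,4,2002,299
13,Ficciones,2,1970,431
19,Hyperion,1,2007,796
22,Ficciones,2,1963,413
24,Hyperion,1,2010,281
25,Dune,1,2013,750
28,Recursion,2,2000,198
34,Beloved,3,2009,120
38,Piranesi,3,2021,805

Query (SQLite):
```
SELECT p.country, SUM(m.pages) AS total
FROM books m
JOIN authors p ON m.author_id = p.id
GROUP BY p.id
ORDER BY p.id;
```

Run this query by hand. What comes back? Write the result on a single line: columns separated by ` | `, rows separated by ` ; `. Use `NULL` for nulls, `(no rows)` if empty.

Mexico | 2464 ; Germany | 1864 ; India | 2112 ; France | 299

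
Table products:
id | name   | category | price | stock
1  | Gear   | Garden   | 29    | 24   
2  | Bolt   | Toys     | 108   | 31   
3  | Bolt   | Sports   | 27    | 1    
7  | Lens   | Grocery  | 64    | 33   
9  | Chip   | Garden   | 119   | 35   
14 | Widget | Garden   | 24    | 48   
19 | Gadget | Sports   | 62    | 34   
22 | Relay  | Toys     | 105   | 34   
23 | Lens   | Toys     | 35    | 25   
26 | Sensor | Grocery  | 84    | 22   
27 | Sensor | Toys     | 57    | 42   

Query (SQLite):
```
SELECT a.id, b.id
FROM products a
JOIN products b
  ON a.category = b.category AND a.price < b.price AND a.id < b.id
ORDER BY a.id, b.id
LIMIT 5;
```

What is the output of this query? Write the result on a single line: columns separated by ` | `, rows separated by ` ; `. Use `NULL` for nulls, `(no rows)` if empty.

Pairs (a,b) with same category, a.price < b.price, a.id < b.id.
category groups: Garden:{1,9,14} Grocery:{7,26} Sports:{3,19} Toys:{2,22,23,27}
Ordered by (a.id, b.id); first 5.

1 | 9 ; 3 | 19 ; 7 | 26 ; 23 | 27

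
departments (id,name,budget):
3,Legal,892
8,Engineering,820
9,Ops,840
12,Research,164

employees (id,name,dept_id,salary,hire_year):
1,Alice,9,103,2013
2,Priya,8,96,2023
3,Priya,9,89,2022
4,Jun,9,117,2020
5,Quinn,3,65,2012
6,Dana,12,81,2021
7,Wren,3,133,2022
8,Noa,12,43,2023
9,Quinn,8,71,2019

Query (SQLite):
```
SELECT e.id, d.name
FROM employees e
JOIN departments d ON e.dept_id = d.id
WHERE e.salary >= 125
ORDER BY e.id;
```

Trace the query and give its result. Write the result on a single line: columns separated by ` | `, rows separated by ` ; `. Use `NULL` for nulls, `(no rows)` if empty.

Each employees row matches the departments row where dept_id = departments.id.
Then keep rows with e.salary >= 125.

7 | Legal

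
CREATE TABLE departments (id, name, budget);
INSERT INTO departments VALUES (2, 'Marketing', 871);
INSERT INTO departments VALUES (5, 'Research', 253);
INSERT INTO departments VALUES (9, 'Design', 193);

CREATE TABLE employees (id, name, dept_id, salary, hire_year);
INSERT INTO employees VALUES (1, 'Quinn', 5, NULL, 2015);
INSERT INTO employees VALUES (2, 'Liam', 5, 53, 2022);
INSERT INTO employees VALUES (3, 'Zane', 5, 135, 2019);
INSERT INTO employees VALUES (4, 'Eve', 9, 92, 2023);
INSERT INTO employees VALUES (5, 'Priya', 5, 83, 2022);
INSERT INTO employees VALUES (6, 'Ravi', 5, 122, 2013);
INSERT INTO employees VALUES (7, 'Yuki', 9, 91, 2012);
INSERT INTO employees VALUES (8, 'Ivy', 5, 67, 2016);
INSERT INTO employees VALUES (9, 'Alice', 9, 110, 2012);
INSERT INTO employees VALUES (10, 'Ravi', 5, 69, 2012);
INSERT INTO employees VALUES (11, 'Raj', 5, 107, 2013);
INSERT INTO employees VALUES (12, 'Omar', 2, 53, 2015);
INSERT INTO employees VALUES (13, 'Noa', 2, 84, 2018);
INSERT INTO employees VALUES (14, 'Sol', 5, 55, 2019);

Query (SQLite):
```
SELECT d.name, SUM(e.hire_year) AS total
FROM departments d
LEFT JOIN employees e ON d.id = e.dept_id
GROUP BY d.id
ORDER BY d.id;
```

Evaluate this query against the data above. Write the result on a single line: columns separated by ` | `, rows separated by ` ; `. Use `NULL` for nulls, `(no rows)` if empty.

Marketing | 4033 ; Research | 18151 ; Design | 6047

LEFT JOIN keeps every departments row; unmatched ones get NULL for employees columns.
Group by departments.id and compute SUM(e.hire_year). SUM over an all-NULL group is NULL.
  2: ids {12, 13} → SUM(e.hire_year)=4033
  5: ids {1, 2, 3, 5, 6, 8, 10, 11, 14} → SUM(e.hire_year)=18151
  9: ids {4, 7, 9} → SUM(e.hire_year)=6047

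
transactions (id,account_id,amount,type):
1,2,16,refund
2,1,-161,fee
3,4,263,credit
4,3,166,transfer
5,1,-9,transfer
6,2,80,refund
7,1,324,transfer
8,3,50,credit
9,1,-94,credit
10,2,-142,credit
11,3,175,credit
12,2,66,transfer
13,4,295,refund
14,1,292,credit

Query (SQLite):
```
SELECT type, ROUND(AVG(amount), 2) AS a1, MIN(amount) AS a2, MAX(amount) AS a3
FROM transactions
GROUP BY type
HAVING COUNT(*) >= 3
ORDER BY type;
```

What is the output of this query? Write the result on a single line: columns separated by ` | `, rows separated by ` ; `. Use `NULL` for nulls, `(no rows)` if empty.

Group transactions by type.
Per group compute: ROUND(AVG(amount), 2), MIN(amount), MAX(amount).
HAVING: drop groups with fewer than 3 rows.
  credit: ids {3, 8, 9, 10, 11, 14} → ROUND(AVG(amount), 2)=90.67, MIN(amount)=-142, MAX(amount)=292
  fee: ids {2} → ROUND(AVG(amount), 2)=-161, MIN(amount)=-161, MAX(amount)=-161
  refund: ids {1, 6, 13} → ROUND(AVG(amount), 2)=130.33, MIN(amount)=16, MAX(amount)=295
  transfer: ids {4, 5, 7, 12} → ROUND(AVG(amount), 2)=136.75, MIN(amount)=-9, MAX(amount)=324

credit | 90.67 | -142 | 292 ; refund | 130.33 | 16 | 295 ; transfer | 136.75 | -9 | 324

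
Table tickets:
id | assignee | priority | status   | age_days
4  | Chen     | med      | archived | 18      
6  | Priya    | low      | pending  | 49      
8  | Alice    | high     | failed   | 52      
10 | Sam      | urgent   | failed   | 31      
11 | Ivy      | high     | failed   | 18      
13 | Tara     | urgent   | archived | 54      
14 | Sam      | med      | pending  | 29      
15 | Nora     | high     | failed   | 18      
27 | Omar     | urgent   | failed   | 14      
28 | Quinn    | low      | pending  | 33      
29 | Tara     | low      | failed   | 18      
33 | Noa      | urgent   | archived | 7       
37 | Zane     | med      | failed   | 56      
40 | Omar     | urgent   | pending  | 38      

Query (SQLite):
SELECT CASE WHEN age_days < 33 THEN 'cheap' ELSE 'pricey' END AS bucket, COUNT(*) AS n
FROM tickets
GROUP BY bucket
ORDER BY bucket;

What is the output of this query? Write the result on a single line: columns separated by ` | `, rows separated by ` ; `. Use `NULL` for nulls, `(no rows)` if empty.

cheap | 8 ; pricey | 6

Bucket rows by age_days < 33 → 'cheap' else 'pricey'; count each bucket.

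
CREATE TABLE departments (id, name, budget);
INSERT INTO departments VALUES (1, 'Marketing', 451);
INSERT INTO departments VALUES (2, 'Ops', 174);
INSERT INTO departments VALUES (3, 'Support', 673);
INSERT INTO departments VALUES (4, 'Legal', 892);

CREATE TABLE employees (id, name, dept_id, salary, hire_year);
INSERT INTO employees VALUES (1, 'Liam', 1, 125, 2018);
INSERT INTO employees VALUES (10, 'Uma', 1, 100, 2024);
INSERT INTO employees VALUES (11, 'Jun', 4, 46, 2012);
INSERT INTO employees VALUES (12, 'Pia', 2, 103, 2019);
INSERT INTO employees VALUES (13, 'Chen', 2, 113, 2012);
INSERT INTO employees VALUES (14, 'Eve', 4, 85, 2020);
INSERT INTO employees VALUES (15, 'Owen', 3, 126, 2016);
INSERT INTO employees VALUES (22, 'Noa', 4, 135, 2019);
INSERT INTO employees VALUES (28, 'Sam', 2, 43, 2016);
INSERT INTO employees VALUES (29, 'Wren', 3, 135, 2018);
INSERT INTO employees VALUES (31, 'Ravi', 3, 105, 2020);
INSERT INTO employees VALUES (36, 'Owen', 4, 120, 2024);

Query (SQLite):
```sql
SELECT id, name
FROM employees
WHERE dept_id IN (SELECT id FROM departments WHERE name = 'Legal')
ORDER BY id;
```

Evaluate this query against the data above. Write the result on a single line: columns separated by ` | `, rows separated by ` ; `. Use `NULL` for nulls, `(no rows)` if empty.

Inner query: departments.id where name = 'Legal'.
Outer: keep employees rows whose dept_id is in that set.
Inner query → {4}

11 | Jun ; 14 | Eve ; 22 | Noa ; 36 | Owen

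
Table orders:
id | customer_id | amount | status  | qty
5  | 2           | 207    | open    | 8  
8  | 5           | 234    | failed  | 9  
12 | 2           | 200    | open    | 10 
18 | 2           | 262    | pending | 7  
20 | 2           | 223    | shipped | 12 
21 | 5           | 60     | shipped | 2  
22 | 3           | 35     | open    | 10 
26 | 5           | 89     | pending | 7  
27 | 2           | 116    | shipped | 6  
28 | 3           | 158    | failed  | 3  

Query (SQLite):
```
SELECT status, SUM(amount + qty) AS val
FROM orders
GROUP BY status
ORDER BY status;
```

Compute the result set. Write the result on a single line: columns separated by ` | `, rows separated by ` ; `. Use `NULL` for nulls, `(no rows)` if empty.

For each row compute amount + qty.
Group by status; take SUM of the expression per group.
  failed: ids {8, 28} → SUM(amount + qty)=404
  open: ids {5, 12, 22} → SUM(amount + qty)=470
  pending: ids {18, 26} → SUM(amount + qty)=365
  shipped: ids {20, 21, 27} → SUM(amount + qty)=419

failed | 404 ; open | 470 ; pending | 365 ; shipped | 419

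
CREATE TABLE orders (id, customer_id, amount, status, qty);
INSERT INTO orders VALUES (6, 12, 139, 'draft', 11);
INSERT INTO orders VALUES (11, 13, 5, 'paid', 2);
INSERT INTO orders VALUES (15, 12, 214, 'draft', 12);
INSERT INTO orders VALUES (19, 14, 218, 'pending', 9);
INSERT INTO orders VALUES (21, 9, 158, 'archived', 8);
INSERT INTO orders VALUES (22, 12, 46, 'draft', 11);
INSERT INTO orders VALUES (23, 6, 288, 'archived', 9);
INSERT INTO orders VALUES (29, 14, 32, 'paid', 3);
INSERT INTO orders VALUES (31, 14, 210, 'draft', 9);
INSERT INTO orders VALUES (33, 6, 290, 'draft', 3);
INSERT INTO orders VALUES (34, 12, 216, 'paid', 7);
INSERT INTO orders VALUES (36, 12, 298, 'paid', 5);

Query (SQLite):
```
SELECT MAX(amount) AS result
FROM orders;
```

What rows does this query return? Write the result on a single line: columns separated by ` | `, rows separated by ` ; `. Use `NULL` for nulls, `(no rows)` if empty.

All amount values: [139, 5, 214, 218, 158, 46, 288, 32, 210, 290, 216, 298].
MAX of non-NULL values = 298.

298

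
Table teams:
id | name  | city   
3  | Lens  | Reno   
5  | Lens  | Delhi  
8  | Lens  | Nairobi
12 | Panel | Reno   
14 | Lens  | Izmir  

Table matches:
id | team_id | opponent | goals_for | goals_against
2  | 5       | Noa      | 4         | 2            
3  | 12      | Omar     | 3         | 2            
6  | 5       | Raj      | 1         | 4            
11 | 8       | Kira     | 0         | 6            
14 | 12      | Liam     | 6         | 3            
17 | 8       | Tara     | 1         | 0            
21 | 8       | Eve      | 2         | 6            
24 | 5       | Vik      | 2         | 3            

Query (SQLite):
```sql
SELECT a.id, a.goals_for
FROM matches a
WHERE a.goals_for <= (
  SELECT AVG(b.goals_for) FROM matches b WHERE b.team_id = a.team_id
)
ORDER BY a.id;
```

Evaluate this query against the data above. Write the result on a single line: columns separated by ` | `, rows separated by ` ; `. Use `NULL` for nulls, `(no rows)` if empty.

3 | 3 ; 6 | 1 ; 11 | 0 ; 17 | 1 ; 24 | 2

For each matches row a, compute AVG(goals_for) over rows sharing a.team_id.
Keep row a if a.goals_for <= that per-group AVG.
  team_id=5: AVG(goals_for) = 2.333333
  team_id=8: AVG(goals_for) = 1.0
  team_id=12: AVG(goals_for) = 4.5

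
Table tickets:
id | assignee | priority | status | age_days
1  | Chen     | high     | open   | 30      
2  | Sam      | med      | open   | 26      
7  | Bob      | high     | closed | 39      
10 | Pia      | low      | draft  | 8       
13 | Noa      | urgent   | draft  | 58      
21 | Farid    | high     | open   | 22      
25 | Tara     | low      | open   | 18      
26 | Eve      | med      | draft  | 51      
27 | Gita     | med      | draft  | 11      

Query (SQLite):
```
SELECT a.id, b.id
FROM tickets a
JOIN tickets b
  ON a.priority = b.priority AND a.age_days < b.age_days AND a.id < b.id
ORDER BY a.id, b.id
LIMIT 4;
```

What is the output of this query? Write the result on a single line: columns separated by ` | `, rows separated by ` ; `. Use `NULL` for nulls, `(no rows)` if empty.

1 | 7 ; 2 | 26 ; 10 | 25

Pairs (a,b) with same priority, a.age_days < b.age_days, a.id < b.id.
priority groups: high:{1,7,21} low:{10,25} med:{2,26,27} urgent:{13}
Ordered by (a.id, b.id); first 4.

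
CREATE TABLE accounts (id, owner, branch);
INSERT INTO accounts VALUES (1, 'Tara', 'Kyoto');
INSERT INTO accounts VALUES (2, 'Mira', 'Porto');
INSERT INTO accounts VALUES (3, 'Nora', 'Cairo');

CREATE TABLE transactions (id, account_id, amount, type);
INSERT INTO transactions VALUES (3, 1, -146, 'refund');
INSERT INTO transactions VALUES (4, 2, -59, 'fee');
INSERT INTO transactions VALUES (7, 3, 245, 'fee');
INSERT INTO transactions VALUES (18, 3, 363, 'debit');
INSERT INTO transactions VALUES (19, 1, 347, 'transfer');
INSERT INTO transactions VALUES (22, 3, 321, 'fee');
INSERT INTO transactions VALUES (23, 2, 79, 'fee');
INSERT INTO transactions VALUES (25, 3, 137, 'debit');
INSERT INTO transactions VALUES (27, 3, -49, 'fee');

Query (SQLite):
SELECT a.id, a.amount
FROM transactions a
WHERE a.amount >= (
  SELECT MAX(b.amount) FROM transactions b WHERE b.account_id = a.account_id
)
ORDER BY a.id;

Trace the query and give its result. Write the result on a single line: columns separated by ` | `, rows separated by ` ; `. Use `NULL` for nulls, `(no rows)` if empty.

For each transactions row a, compute MAX(amount) over rows sharing a.account_id.
Keep row a if a.amount >= that per-group MAX.
  account_id=1: MAX(amount) = 347
  account_id=2: MAX(amount) = 79
  account_id=3: MAX(amount) = 363

18 | 363 ; 19 | 347 ; 23 | 79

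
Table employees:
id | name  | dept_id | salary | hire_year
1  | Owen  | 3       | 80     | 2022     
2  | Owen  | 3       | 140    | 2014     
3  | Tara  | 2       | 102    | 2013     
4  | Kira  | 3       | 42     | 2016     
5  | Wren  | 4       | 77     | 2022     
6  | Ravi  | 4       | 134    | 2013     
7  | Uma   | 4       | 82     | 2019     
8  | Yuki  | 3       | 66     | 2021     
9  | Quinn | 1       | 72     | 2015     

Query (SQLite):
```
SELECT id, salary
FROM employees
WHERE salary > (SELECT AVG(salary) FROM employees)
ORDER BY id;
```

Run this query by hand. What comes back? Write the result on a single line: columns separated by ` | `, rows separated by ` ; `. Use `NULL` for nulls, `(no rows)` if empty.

2 | 140 ; 3 | 102 ; 6 | 134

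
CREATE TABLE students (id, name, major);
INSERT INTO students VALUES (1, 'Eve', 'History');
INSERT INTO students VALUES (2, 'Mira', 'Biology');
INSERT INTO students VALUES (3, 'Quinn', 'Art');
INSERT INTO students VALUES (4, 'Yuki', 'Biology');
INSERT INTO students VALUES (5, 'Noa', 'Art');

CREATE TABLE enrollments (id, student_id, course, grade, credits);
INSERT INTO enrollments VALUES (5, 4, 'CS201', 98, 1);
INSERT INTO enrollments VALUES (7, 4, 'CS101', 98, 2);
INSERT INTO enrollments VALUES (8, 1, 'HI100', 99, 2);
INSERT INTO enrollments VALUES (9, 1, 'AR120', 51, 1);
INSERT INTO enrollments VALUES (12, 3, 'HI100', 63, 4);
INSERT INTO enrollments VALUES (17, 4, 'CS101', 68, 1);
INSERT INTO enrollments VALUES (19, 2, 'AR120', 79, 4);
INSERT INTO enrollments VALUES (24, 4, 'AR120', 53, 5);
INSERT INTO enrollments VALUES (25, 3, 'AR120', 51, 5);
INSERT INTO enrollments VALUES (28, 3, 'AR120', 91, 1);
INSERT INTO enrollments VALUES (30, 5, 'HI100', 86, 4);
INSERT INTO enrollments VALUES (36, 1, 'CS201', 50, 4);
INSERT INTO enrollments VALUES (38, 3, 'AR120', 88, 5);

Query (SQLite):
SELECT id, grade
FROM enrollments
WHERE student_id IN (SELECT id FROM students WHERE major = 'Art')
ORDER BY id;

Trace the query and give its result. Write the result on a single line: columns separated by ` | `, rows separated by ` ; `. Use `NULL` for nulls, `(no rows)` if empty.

Inner query: students.id where major = 'Art'.
Outer: keep enrollments rows whose student_id is in that set.
Inner query → {3, 5}

12 | 63 ; 25 | 51 ; 28 | 91 ; 30 | 86 ; 38 | 88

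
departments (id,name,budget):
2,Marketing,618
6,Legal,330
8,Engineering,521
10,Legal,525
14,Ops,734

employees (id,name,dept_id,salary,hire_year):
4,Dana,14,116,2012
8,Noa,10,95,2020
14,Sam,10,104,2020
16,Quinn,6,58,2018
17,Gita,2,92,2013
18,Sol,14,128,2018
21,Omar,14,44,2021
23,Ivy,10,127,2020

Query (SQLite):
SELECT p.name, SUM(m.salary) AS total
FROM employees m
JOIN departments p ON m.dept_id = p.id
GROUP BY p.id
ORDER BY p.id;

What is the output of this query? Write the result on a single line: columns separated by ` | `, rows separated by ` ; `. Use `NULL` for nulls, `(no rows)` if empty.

Marketing | 92 ; Legal | 58 ; Legal | 326 ; Ops | 288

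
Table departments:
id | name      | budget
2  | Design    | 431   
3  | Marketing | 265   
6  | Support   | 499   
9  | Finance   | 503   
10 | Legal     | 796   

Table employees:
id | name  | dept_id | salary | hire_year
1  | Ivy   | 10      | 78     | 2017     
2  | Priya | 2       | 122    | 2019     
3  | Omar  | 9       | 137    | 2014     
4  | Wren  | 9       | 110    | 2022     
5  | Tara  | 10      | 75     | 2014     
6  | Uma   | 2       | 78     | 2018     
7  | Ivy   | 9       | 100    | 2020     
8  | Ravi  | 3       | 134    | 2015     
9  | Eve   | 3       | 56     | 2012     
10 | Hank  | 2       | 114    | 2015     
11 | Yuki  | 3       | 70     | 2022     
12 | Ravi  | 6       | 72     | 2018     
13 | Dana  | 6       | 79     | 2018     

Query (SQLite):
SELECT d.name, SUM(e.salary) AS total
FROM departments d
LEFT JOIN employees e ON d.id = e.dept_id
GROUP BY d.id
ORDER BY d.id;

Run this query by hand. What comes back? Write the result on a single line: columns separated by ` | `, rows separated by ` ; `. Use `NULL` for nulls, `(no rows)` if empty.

LEFT JOIN keeps every departments row; unmatched ones get NULL for employees columns.
Group by departments.id and compute SUM(e.salary). SUM over an all-NULL group is NULL.
  2: ids {2, 6, 10} → SUM(e.salary)=314
  3: ids {8, 9, 11} → SUM(e.salary)=260
  6: ids {12, 13} → SUM(e.salary)=151
  9: ids {3, 4, 7} → SUM(e.salary)=347
  10: ids {1, 5} → SUM(e.salary)=153

Design | 314 ; Marketing | 260 ; Support | 151 ; Finance | 347 ; Legal | 153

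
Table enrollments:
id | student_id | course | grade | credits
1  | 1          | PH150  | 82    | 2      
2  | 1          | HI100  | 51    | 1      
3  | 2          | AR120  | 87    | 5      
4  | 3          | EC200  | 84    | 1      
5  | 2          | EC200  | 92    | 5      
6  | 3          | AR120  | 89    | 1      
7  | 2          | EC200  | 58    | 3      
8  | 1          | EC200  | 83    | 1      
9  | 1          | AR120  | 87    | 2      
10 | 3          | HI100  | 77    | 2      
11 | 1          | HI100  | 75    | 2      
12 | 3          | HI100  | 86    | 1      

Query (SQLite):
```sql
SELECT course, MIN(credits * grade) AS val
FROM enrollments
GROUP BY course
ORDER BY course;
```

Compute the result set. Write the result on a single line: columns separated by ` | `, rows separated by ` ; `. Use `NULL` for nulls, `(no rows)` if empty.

For each row compute credits * grade.
Group by course; take MIN of the expression per group.
  AR120: ids {3, 6, 9} → MIN(credits * grade)=89
  EC200: ids {4, 5, 7, 8} → MIN(credits * grade)=83
  HI100: ids {2, 10, 11, 12} → MIN(credits * grade)=51
  PH150: ids {1} → MIN(credits * grade)=164

AR120 | 89 ; EC200 | 83 ; HI100 | 51 ; PH150 | 164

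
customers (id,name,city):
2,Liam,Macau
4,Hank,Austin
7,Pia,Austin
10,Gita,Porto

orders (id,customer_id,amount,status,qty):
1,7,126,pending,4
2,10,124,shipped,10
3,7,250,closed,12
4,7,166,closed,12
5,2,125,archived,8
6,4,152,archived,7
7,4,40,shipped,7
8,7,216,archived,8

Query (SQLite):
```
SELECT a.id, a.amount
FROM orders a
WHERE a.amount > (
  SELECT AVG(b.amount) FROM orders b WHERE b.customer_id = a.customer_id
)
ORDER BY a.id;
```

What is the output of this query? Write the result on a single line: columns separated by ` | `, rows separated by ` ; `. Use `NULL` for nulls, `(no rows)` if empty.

3 | 250 ; 6 | 152 ; 8 | 216

For each orders row a, compute AVG(amount) over rows sharing a.customer_id.
Keep row a if a.amount > that per-group AVG.
  customer_id=2: AVG(amount) = 125.0
  customer_id=4: AVG(amount) = 96.0
  customer_id=7: AVG(amount) = 189.5
  customer_id=10: AVG(amount) = 124.0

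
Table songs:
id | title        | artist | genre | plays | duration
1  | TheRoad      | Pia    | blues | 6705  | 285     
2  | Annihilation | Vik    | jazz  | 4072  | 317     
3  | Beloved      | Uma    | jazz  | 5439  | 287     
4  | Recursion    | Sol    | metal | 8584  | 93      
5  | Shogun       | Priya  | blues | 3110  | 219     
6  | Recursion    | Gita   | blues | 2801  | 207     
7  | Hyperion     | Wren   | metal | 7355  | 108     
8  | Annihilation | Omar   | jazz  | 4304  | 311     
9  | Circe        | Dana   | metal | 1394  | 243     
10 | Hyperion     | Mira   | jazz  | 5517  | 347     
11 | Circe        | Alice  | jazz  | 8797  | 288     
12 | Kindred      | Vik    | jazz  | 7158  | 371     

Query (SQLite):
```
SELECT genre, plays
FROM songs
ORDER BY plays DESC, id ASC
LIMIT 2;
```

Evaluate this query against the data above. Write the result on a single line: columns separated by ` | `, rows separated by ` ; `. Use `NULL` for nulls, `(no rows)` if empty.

jazz | 8797 ; metal | 8584

Sort by plays desc, tiebreak id asc: (8797, id=11), (8584, id=4), (7355, id=7), (7158, id=12), (6705, id=1) …. Take first 2.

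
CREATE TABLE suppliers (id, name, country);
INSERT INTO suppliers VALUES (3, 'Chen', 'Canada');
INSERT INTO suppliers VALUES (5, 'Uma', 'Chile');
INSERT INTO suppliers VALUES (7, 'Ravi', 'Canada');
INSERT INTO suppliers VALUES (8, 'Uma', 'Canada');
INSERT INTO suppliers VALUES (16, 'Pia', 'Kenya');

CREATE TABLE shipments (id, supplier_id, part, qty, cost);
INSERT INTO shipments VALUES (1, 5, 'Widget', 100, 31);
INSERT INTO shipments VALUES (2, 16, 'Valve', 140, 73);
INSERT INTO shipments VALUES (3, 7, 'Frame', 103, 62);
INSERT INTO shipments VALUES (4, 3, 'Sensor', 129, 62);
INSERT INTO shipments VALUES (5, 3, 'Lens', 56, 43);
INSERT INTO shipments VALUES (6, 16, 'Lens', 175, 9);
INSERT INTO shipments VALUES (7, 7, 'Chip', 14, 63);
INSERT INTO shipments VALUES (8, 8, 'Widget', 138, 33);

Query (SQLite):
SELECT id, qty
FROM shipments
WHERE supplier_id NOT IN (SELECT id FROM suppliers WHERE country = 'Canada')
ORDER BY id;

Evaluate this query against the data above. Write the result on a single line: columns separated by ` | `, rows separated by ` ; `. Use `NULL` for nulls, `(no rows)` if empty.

Inner query: suppliers.id where country = 'Canada'.
Outer: keep shipments rows whose supplier_id is not in that set.
Inner query → {3, 7, 8}

1 | 100 ; 2 | 140 ; 6 | 175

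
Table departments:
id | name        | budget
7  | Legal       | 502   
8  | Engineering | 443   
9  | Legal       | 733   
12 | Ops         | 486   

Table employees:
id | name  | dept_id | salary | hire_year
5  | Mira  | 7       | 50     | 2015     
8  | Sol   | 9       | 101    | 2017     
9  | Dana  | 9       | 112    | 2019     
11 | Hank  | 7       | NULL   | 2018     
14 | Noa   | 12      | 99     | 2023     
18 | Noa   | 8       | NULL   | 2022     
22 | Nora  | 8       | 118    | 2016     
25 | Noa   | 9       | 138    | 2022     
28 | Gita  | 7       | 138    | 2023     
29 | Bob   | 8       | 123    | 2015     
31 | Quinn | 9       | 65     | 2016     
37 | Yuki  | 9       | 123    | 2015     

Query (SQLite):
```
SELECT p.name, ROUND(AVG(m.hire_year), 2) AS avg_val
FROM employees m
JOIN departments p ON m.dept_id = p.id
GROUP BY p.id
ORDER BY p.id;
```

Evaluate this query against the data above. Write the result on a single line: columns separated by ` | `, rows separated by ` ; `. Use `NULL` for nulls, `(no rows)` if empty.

Legal | 2018.67 ; Engineering | 2017.67 ; Legal | 2017.8 ; Ops | 2023

Join each employees row to its departments via dept_id.
Group joined rows by departments.id; compute ROUND(AVG(m.hire_year), 2) per group.
  7: ids {5, 11, 28} → ROUND(AVG(m.hire_year), 2)=2018.67
  8: ids {18, 22, 29} → ROUND(AVG(m.hire_year), 2)=2017.67
  9: ids {8, 9, 25, 31, 37} → ROUND(AVG(m.hire_year), 2)=2017.8
  12: ids {14} → ROUND(AVG(m.hire_year), 2)=2023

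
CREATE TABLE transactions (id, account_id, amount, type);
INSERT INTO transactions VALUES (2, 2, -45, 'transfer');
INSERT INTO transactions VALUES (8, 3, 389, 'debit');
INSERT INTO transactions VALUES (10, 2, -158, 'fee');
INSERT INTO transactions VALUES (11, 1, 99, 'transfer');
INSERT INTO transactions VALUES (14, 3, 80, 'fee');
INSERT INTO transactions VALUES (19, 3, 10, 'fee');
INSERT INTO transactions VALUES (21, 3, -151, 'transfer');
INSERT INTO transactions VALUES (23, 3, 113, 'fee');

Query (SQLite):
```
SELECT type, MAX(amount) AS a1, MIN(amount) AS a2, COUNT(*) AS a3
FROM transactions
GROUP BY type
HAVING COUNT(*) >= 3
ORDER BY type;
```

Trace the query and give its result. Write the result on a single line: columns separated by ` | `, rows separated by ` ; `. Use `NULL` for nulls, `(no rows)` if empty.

fee | 113 | -158 | 4 ; transfer | 99 | -151 | 3

Group transactions by type.
Per group compute: MAX(amount), MIN(amount), COUNT(*).
HAVING: drop groups with fewer than 3 rows.
  debit: ids {8} → MAX(amount)=389, MIN(amount)=389, COUNT(*)=1
  fee: ids {10, 14, 19, 23} → MAX(amount)=113, MIN(amount)=-158, COUNT(*)=4
  transfer: ids {2, 11, 21} → MAX(amount)=99, MIN(amount)=-151, COUNT(*)=3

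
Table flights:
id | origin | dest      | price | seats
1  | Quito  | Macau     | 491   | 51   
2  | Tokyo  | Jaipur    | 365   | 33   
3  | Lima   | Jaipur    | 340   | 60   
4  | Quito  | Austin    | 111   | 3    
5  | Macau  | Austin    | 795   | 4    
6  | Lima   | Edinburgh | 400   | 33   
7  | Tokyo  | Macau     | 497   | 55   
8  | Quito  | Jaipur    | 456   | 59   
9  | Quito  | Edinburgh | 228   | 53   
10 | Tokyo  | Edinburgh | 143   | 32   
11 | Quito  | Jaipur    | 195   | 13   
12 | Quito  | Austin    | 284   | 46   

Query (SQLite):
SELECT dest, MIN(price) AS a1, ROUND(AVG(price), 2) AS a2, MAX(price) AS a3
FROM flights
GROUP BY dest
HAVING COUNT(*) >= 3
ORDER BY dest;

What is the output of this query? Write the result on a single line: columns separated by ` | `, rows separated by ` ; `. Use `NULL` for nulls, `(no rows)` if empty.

Group flights by dest.
Per group compute: MIN(price), ROUND(AVG(price), 2), MAX(price).
HAVING: drop groups with fewer than 3 rows.
  Austin: ids {4, 5, 12} → MIN(price)=111, ROUND(AVG(price), 2)=396.67, MAX(price)=795
  Edinburgh: ids {6, 9, 10} → MIN(price)=143, ROUND(AVG(price), 2)=257, MAX(price)=400
  Jaipur: ids {2, 3, 8, 11} → MIN(price)=195, ROUND(AVG(price), 2)=339, MAX(price)=456
  Macau: ids {1, 7} → MIN(price)=491, ROUND(AVG(price), 2)=494, MAX(price)=497

Austin | 111 | 396.67 | 795 ; Edinburgh | 143 | 257 | 400 ; Jaipur | 195 | 339 | 456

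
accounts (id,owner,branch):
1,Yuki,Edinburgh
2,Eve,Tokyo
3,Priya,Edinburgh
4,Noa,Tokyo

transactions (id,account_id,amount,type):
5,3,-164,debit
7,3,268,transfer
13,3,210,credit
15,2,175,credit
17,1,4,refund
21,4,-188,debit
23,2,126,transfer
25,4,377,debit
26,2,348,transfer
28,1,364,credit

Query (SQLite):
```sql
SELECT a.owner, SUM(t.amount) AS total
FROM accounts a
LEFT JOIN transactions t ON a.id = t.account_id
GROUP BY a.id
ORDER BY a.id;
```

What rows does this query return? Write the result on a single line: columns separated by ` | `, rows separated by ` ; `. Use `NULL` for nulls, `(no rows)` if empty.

LEFT JOIN keeps every accounts row; unmatched ones get NULL for transactions columns.
Group by accounts.id and compute SUM(t.amount). SUM over an all-NULL group is NULL.
  1: ids {17, 28} → SUM(t.amount)=368
  2: ids {15, 23, 26} → SUM(t.amount)=649
  3: ids {5, 7, 13} → SUM(t.amount)=314
  4: ids {21, 25} → SUM(t.amount)=189

Yuki | 368 ; Eve | 649 ; Priya | 314 ; Noa | 189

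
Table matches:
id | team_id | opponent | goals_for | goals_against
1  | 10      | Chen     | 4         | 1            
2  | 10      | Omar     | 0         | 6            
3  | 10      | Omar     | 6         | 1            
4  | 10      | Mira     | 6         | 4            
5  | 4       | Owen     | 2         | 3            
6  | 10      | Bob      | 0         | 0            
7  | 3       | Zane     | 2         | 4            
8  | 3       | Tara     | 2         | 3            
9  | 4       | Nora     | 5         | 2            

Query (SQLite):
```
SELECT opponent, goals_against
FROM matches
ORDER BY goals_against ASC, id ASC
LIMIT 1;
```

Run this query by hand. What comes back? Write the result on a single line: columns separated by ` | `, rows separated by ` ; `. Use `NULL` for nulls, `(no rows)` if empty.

Sort by goals_against asc, tiebreak id asc: (0, id=6), (1, id=1), (1, id=3), (2, id=9) …. Take first 1.

Bob | 0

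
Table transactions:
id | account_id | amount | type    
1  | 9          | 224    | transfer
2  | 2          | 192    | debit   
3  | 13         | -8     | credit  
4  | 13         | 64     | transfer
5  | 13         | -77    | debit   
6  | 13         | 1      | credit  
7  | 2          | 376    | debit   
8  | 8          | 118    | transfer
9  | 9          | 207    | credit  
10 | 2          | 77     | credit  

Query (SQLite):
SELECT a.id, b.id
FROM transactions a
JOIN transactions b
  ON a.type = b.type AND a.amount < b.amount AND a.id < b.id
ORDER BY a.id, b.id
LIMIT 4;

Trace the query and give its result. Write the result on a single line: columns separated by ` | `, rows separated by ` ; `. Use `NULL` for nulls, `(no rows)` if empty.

2 | 7 ; 3 | 6 ; 3 | 9 ; 3 | 10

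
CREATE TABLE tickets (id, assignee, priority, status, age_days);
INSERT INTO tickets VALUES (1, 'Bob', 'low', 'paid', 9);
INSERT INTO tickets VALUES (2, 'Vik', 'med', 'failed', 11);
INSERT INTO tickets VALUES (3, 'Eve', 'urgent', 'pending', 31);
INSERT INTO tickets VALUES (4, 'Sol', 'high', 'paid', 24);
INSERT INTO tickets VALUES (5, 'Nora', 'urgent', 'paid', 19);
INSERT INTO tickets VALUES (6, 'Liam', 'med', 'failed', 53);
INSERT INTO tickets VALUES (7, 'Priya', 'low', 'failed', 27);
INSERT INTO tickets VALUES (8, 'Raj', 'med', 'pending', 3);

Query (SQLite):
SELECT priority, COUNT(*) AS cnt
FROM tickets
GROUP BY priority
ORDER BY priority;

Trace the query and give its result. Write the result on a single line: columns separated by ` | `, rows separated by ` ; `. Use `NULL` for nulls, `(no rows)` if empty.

high | 1 ; low | 2 ; med | 3 ; urgent | 2

Partition tickets by priority; compute COUNT(*) within each group.
  high: ids {4} → COUNT(*)=1
  low: ids {1, 7} → COUNT(*)=2
  med: ids {2, 6, 8} → COUNT(*)=3
  urgent: ids {3, 5} → COUNT(*)=2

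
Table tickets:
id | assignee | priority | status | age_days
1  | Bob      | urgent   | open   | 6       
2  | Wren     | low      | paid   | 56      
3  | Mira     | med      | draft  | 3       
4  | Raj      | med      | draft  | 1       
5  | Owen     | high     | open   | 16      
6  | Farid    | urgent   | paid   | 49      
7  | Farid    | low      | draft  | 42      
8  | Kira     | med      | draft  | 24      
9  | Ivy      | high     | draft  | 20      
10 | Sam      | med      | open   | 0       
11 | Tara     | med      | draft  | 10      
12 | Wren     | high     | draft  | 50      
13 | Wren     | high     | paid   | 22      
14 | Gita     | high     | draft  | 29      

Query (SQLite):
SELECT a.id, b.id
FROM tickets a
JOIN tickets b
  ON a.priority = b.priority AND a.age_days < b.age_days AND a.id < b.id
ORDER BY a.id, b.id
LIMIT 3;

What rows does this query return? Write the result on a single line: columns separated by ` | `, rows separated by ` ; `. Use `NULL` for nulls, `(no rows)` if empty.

1 | 6 ; 3 | 8 ; 3 | 11

Pairs (a,b) with same priority, a.age_days < b.age_days, a.id < b.id.
priority groups: high:{5,9,12,13,14} low:{2,7} med:{3,4,8,10,11} urgent:{1,6}
Ordered by (a.id, b.id); first 3.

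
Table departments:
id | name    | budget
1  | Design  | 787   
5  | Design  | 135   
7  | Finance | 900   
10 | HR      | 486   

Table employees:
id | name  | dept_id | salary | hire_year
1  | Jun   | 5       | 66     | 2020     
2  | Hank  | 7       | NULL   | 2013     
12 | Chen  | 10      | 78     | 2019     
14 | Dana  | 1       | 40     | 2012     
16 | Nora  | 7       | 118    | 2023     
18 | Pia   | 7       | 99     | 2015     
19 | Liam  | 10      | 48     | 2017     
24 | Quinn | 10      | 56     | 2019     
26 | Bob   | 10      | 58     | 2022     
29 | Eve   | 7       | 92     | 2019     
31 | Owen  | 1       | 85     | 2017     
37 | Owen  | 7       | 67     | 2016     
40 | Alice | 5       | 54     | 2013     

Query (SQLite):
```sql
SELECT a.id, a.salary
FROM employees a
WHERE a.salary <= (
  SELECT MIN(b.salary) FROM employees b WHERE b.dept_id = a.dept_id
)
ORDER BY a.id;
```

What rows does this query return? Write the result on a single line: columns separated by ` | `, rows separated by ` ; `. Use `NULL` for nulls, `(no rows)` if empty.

For each employees row a, compute MIN(salary) over rows sharing a.dept_id.
Keep row a if a.salary <= that per-group MIN.
  dept_id=1: MIN(salary) = 40
  dept_id=5: MIN(salary) = 54
  dept_id=7: MIN(salary) = 67
  dept_id=10: MIN(salary) = 48

14 | 40 ; 19 | 48 ; 37 | 67 ; 40 | 54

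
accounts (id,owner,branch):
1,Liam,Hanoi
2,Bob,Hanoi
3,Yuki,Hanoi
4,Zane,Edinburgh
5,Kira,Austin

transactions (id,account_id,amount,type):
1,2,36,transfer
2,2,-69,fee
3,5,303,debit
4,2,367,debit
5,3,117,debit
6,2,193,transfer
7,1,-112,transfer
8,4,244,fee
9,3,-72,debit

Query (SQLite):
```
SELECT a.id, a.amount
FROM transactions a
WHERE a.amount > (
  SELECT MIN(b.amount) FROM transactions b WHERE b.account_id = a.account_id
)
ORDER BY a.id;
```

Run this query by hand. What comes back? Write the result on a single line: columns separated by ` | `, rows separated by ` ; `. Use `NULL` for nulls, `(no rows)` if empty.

1 | 36 ; 4 | 367 ; 5 | 117 ; 6 | 193

For each transactions row a, compute MIN(amount) over rows sharing a.account_id.
Keep row a if a.amount > that per-group MIN.
  account_id=1: MIN(amount) = -112
  account_id=2: MIN(amount) = -69
  account_id=3: MIN(amount) = -72
  account_id=4: MIN(amount) = 244
  account_id=5: MIN(amount) = 303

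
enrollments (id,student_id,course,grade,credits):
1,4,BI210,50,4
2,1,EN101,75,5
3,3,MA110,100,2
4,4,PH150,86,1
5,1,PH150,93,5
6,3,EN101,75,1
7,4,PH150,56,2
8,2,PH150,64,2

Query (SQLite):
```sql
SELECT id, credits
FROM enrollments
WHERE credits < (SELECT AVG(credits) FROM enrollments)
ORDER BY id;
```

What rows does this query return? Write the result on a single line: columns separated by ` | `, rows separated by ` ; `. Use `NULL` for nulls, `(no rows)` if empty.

3 | 2 ; 4 | 1 ; 6 | 1 ; 7 | 2 ; 8 | 2

Scalar subquery: AVG(credits) over all enrollments rows = 2.75.
Keep rows where credits < that value.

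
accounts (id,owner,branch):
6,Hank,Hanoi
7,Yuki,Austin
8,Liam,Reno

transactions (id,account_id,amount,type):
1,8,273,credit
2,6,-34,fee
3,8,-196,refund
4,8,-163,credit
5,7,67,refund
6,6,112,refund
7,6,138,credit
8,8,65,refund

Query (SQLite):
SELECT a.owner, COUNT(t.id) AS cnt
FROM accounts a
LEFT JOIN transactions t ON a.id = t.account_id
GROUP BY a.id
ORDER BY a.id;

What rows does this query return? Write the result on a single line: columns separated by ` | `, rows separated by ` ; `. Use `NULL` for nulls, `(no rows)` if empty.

Hank | 3 ; Yuki | 1 ; Liam | 4

LEFT JOIN keeps every accounts row; unmatched ones get NULL for transactions columns.
Group by accounts.id and compute COUNT(t.id). COUNT(col) of an all-NULL group is 0.
  6: ids {2, 6, 7} → COUNT(t.id)=3
  7: ids {5} → COUNT(t.id)=1
  8: ids {1, 3, 4, 8} → COUNT(t.id)=4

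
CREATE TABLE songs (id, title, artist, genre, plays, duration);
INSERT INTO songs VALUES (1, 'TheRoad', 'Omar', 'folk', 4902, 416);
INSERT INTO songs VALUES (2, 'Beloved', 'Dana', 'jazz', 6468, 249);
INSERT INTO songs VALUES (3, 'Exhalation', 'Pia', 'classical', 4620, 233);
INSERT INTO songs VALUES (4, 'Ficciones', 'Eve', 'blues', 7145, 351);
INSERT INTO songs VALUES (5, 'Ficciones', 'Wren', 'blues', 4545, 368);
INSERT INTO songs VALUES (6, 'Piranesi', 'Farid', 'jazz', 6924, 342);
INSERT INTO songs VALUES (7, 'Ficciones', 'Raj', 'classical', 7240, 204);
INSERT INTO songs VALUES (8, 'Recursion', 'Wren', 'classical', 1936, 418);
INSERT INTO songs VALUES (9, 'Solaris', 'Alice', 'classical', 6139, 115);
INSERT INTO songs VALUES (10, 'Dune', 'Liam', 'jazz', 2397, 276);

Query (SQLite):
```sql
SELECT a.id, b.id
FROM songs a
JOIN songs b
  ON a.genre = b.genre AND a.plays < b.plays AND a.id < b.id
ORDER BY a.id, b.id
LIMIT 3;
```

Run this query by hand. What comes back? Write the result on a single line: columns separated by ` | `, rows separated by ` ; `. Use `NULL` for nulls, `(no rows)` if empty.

2 | 6 ; 3 | 7 ; 3 | 9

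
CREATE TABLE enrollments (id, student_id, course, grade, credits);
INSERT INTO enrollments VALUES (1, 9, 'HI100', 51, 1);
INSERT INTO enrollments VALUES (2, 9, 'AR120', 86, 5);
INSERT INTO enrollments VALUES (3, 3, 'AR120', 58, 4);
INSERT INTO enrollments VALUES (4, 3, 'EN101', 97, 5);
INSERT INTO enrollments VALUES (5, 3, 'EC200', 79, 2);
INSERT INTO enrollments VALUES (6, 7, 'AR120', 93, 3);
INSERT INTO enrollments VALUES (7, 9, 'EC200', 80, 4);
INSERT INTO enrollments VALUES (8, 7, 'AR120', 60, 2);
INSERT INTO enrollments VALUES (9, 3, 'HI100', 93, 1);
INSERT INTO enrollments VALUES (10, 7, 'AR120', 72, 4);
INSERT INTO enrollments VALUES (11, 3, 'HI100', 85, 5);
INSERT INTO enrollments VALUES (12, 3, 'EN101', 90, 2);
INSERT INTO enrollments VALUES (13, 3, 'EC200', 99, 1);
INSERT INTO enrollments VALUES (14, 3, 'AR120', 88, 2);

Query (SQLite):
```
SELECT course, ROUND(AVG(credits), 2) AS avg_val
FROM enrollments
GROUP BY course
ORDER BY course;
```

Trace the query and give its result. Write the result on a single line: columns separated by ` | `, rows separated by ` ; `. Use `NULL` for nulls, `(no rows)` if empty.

AR120 | 3.33 ; EC200 | 2.33 ; EN101 | 3.5 ; HI100 | 2.33

Partition enrollments by course; compute ROUND(AVG(credits), 2) within each group.
  AR120: ids {2, 3, 6, 8, 10, 14} → ROUND(AVG(credits), 2)=3.33
  EC200: ids {5, 7, 13} → ROUND(AVG(credits), 2)=2.33
  EN101: ids {4, 12} → ROUND(AVG(credits), 2)=3.5
  HI100: ids {1, 9, 11} → ROUND(AVG(credits), 2)=2.33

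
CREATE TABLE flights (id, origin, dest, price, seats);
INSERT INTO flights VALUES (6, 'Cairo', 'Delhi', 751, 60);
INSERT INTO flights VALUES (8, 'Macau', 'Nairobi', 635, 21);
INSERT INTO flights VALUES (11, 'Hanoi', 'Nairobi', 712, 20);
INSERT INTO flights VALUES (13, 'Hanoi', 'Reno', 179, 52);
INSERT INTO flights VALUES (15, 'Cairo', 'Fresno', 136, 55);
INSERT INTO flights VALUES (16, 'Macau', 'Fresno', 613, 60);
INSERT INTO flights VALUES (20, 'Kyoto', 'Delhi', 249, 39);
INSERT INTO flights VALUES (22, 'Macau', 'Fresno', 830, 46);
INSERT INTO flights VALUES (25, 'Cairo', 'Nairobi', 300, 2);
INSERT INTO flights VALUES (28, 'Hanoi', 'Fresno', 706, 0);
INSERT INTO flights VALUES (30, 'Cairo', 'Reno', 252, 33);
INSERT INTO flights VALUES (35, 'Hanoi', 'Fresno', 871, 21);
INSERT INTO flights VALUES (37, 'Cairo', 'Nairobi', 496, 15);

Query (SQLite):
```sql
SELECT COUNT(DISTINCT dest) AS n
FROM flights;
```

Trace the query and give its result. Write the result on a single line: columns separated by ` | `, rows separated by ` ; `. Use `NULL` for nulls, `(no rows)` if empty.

4

Count distinct non-NULL dest values.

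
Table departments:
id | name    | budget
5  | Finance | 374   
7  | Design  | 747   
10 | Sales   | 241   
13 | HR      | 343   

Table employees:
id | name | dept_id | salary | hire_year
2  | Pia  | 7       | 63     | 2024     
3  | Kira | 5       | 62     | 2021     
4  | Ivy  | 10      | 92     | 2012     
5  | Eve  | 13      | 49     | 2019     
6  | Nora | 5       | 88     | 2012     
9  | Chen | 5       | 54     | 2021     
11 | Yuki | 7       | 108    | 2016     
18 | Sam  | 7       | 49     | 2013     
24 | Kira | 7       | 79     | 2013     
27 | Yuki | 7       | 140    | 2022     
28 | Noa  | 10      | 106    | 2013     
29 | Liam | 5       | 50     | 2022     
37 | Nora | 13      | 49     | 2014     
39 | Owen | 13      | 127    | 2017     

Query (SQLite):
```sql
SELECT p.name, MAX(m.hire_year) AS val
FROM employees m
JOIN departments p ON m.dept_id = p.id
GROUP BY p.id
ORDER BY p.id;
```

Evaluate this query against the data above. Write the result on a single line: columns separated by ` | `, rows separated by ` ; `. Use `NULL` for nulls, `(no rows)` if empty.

Join each employees row to its departments via dept_id.
Group joined rows by departments.id; compute MAX(m.hire_year) per group.
  5: ids {3, 6, 9, 29} → MAX(m.hire_year)=2022
  7: ids {2, 11, 18, 24, 27} → MAX(m.hire_year)=2024
  10: ids {4, 28} → MAX(m.hire_year)=2013
  13: ids {5, 37, 39} → MAX(m.hire_year)=2019

Finance | 2022 ; Design | 2024 ; Sales | 2013 ; HR | 2019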